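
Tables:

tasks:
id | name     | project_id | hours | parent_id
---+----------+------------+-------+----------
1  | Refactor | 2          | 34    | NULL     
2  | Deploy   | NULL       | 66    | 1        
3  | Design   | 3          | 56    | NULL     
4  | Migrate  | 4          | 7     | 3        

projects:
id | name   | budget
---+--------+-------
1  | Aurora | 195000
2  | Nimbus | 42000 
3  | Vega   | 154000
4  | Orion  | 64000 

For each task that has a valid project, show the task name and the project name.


INNER JOIN keeps only tasks rows whose project_id matches an id in projects. Walk through each task:
  - task 1 (Refactor): project_id=2 -> matches Nimbus
  - task 2 (Deploy): project_id=NULL, no match -> dropped
  - task 3 (Design): project_id=3 -> matches Vega
  - task 4 (Migrate): project_id=4 -> matches Orion
So 1 of 4 rows is dropped.

SQL:
SELECT a.name, b.name AS project
FROM tasks a
INNER JOIN projects b ON a.project_id = b.id

Result:
name     | project
---------+--------
Refactor | Nimbus 
Design   | Vega   
Migrate  | Orion  


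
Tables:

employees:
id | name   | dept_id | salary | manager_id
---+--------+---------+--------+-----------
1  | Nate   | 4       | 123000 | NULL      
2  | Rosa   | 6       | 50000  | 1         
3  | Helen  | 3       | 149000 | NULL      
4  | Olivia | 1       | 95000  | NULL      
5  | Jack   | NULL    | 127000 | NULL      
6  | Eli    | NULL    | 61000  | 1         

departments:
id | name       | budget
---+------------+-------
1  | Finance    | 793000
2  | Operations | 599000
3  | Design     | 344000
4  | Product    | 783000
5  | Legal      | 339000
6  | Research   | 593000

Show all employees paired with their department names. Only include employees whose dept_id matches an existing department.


INNER JOIN keeps only employees rows whose dept_id matches an id in departments. Walk through each employee:
  - employee 1 (Nate): dept_id=4 -> matches Product
  - employee 2 (Rosa): dept_id=6 -> matches Research
  - employee 3 (Helen): dept_id=3 -> matches Design
  - employee 4 (Olivia): dept_id=1 -> matches Finance
  - employee 5 (Jack): dept_id=NULL, no match -> dropped
  - employee 6 (Eli): dept_id=NULL, no match -> dropped
So 2 of 6 rows are dropped.

SQL:
SELECT a.name, b.name AS department
FROM employees a
INNER JOIN departments b ON a.dept_id = b.id

Result:
name   | department
-------+-----------
Nate   | Product   
Rosa   | Research  
Helen  | Design    
Olivia | Finance   


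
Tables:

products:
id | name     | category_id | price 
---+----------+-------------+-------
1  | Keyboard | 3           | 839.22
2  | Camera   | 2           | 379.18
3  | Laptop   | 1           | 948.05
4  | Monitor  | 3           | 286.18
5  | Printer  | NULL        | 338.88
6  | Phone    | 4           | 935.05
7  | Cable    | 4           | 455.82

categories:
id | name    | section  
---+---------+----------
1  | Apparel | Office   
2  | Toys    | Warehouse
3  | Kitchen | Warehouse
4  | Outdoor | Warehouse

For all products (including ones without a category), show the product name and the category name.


LEFT JOIN keeps every row from products (the left table); where category_id has no match in categories, the category columns become NULL. Walk through each product:
  - product 1 (Keyboard): category_id=3 -> matches Kitchen
  - product 2 (Camera): category_id=2 -> matches Toys
  - product 3 (Laptop): category_id=1 -> matches Apparel
  - product 4 (Monitor): category_id=3 -> matches Kitchen
  - product 5 (Printer): category_id=NULL, no match -> kept with NULL
  - product 6 (Phone): category_id=4 -> matches Outdoor
  - product 7 (Cable): category_id=4 -> matches Outdoor
All 7 rows appear; 1 has NULL category.

SQL:
SELECT a.name, b.name AS category
FROM products a
LEFT JOIN categories b ON a.category_id = b.id

Result:
name     | category
---------+---------
Keyboard | Kitchen 
Camera   | Toys    
Laptop   | Apparel 
Monitor  | Kitchen 
Printer  | NULL    
Phone    | Outdoor 
Cable    | Outdoor 


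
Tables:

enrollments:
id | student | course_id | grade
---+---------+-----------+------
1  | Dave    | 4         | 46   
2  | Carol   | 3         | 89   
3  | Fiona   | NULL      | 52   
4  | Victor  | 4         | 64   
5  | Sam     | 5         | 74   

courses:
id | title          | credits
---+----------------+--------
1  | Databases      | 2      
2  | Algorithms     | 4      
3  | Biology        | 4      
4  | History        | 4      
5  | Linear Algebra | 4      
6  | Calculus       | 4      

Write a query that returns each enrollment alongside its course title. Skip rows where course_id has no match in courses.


INNER JOIN keeps only enrollments rows whose course_id matches an id in courses. Walk through each enrollment:
  - enrollment 1 (Dave): course_id=4 -> matches History
  - enrollment 2 (Carol): course_id=3 -> matches Biology
  - enrollment 3 (Fiona): course_id=NULL, no match -> dropped
  - enrollment 4 (Victor): course_id=4 -> matches History
  - enrollment 5 (Sam): course_id=5 -> matches Linear Algebra
So 1 of 5 rows is dropped.

SQL:
SELECT a.student, b.title AS course
FROM enrollments a
INNER JOIN courses b ON a.course_id = b.id

Result:
student | course        
--------+---------------
Dave    | History       
Carol   | Biology       
Victor  | History       
Sam     | Linear Algebra


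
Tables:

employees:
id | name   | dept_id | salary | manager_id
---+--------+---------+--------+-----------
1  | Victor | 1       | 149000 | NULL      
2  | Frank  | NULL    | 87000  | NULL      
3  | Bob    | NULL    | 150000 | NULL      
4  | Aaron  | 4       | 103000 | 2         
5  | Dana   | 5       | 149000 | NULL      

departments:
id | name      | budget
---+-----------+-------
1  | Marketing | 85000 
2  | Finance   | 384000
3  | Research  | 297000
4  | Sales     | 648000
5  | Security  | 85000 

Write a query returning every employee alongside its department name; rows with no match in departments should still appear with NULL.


LEFT JOIN keeps every row from employees (the left table); where dept_id has no match in departments, the department columns become NULL. Walk through each employee:
  - employee 1 (Victor): dept_id=1 -> matches Marketing
  - employee 2 (Frank): dept_id=NULL, no match -> kept with NULL
  - employee 3 (Bob): dept_id=NULL, no match -> kept with NULL
  - employee 4 (Aaron): dept_id=4 -> matches Sales
  - employee 5 (Dana): dept_id=5 -> matches Security
All 5 rows appear; 2 have NULL department.

SQL:
SELECT a.name, b.name AS department
FROM employees a
LEFT JOIN departments b ON a.dept_id = b.id

Result:
name   | department
-------+-----------
Victor | Marketing 
Frank  | NULL      
Bob    | NULL      
Aaron  | Sales     
Dana   | Security  


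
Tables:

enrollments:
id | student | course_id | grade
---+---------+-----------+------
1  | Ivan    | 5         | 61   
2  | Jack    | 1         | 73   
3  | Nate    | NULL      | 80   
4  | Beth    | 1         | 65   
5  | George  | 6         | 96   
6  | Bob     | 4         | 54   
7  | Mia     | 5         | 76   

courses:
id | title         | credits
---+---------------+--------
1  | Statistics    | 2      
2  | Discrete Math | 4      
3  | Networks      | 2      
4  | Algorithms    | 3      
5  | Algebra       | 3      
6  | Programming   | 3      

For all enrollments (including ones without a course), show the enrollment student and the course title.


LEFT JOIN keeps every row from enrollments (the left table); where course_id has no match in courses, the course columns become NULL. Walk through each enrollment:
  - enrollment 1 (Ivan): course_id=5 -> matches Algebra
  - enrollment 2 (Jack): course_id=1 -> matches Statistics
  - enrollment 3 (Nate): course_id=NULL, no match -> kept with NULL
  - enrollment 4 (Beth): course_id=1 -> matches Statistics
  - enrollment 5 (George): course_id=6 -> matches Programming
  - enrollment 6 (Bob): course_id=4 -> matches Algorithms
  - enrollment 7 (Mia): course_id=5 -> matches Algebra
All 7 rows appear; 1 has NULL course.

SQL:
SELECT a.student, b.title AS course
FROM enrollments a
LEFT JOIN courses b ON a.course_id = b.id

Result:
student | course     
--------+------------
Ivan    | Algebra    
Jack    | Statistics 
Nate    | NULL       
Beth    | Statistics 
George  | Programming
Bob     | Algorithms 
Mia     | Algebra    


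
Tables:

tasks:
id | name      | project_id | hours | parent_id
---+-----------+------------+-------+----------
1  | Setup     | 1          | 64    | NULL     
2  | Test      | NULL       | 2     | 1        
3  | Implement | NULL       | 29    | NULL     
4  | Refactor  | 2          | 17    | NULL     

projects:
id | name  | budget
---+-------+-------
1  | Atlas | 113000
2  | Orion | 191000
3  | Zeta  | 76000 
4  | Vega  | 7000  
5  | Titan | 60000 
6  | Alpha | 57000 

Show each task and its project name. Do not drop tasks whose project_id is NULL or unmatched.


LEFT JOIN keeps every row from tasks (the left table); where project_id has no match in projects, the project columns become NULL. Walk through each task:
  - task 1 (Setup): project_id=1 -> matches Atlas
  - task 2 (Test): project_id=NULL, no match -> kept with NULL
  - task 3 (Implement): project_id=NULL, no match -> kept with NULL
  - task 4 (Refactor): project_id=2 -> matches Orion
All 4 rows appear; 2 have NULL project.

SQL:
SELECT a.name, b.name AS project
FROM tasks a
LEFT JOIN projects b ON a.project_id = b.id

Result:
name      | project
----------+--------
Setup     | Atlas  
Test      | NULL   
Implement | NULL   
Refactor  | Orion  


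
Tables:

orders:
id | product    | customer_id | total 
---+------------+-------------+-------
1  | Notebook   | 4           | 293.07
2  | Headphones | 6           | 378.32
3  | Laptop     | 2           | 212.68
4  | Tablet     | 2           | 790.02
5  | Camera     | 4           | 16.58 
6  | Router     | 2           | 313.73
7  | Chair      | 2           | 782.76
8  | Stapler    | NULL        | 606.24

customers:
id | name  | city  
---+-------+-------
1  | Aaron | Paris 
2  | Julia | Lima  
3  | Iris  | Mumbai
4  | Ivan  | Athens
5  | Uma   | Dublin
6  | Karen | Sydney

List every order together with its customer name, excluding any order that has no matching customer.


INNER JOIN keeps only orders rows whose customer_id matches an id in customers. Walk through each order:
  - order 1 (Notebook): customer_id=4 -> matches Ivan
  - order 2 (Headphones): customer_id=6 -> matches Karen
  - order 3 (Laptop): customer_id=2 -> matches Julia
  - order 4 (Tablet): customer_id=2 -> matches Julia
  - order 5 (Camera): customer_id=4 -> matches Ivan
  - order 6 (Router): customer_id=2 -> matches Julia
  - order 7 (Chair): customer_id=2 -> matches Julia
  - order 8 (Stapler): customer_id=NULL, no match -> dropped
So 1 of 8 rows is dropped.

SQL:
SELECT a.product, b.name AS customer
FROM orders a
INNER JOIN customers b ON a.customer_id = b.id

Result:
product    | customer
-----------+---------
Notebook   | Ivan    
Headphones | Karen   
Laptop     | Julia   
Tablet     | Julia   
Camera     | Ivan    
Router     | Julia   
Chair      | Julia   


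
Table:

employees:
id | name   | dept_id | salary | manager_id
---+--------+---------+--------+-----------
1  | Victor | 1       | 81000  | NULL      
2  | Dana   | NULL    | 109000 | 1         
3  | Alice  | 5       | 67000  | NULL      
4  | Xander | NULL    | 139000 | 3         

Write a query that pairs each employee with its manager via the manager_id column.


This is a self-join: employees is joined to a second copy of itself, matching each row's manager_id to another row's id. Use LEFT JOIN so rows with manager_id=NULL are kept.
  - employee 1 (Victor): manager_id=NULL -> NULL
  - employee 2 (Dana): manager_id=1 -> Victor
  - employee 3 (Alice): manager_id=NULL -> NULL
  - employee 4 (Xander): manager_id=3 -> Alice

SQL:
SELECT a.name AS item, b.name AS manager
FROM employees a
LEFT JOIN employees b ON a.manager_id = b.id

Result:
item   | manager
-------+--------
Victor | NULL   
Dana   | Victor 
Alice  | NULL   
Xander | Alice  


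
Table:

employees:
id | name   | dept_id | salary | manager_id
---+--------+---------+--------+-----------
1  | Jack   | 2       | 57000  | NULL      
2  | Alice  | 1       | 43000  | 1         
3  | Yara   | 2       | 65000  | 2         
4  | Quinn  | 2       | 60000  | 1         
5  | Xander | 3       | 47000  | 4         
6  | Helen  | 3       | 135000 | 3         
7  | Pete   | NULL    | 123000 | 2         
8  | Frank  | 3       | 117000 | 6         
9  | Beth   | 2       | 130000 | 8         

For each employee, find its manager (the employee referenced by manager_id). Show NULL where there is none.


This is a self-join: employees is joined to a second copy of itself, matching each row's manager_id to another row's id. Use LEFT JOIN so rows with manager_id=NULL are kept.
  - employee 1 (Jack): manager_id=NULL -> NULL
  - employee 2 (Alice): manager_id=1 -> Jack
  - employee 3 (Yara): manager_id=2 -> Alice
  - employee 4 (Quinn): manager_id=1 -> Jack
  - employee 5 (Xander): manager_id=4 -> Quinn
  - employee 6 (Helen): manager_id=3 -> Yara
  - employee 7 (Pete): manager_id=2 -> Alice
  - employee 8 (Frank): manager_id=6 -> Helen
  - employee 9 (Beth): manager_id=8 -> Frank

SQL:
SELECT a.name AS item, b.name AS manager
FROM employees a
LEFT JOIN employees b ON a.manager_id = b.id

Result:
item   | manager
-------+--------
Jack   | NULL   
Alice  | Jack   
Yara   | Alice  
Quinn  | Jack   
Xander | Quinn  
Helen  | Yara   
Pete   | Alice  
Frank  | Helen  
Beth   | Frank  


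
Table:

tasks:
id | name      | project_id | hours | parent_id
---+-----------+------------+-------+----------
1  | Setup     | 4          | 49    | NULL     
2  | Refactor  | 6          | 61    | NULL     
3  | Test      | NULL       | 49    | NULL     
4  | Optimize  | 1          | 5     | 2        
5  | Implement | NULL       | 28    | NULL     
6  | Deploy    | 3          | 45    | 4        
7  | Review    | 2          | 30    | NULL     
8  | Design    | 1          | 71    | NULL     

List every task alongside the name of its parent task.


This is a self-join: tasks is joined to a second copy of itself, matching each row's parent_id to another row's id. Use LEFT JOIN so rows with parent_id=NULL are kept.
  - task 1 (Setup): parent_id=NULL -> NULL
  - task 2 (Refactor): parent_id=NULL -> NULL
  - task 3 (Test): parent_id=NULL -> NULL
  - task 4 (Optimize): parent_id=2 -> Refactor
  - task 5 (Implement): parent_id=NULL -> NULL
  - task 6 (Deploy): parent_id=4 -> Optimize
  - task 7 (Review): parent_id=NULL -> NULL
  - task 8 (Design): parent_id=NULL -> NULL

SQL:
SELECT a.name AS item, b.name AS parent
FROM tasks a
LEFT JOIN tasks b ON a.parent_id = b.id

Result:
item      | parent  
----------+---------
Setup     | NULL    
Refactor  | NULL    
Test      | NULL    
Optimize  | Refactor
Implement | NULL    
Deploy    | Optimize
Review    | NULL    
Design    | NULL    


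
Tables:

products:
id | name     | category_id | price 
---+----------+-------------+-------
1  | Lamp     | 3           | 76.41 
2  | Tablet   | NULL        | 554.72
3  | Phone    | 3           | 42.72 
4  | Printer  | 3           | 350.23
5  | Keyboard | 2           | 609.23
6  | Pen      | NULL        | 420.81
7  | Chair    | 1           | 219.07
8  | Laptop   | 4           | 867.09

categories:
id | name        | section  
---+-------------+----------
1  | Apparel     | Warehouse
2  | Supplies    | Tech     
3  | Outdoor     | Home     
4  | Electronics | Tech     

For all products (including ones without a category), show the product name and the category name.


LEFT JOIN keeps every row from products (the left table); where category_id has no match in categories, the category columns become NULL. Walk through each product:
  - product 1 (Lamp): category_id=3 -> matches Outdoor
  - product 2 (Tablet): category_id=NULL, no match -> kept with NULL
  - product 3 (Phone): category_id=3 -> matches Outdoor
  - product 4 (Printer): category_id=3 -> matches Outdoor
  - product 5 (Keyboard): category_id=2 -> matches Supplies
  - product 6 (Pen): category_id=NULL, no match -> kept with NULL
  - product 7 (Chair): category_id=1 -> matches Apparel
  - product 8 (Laptop): category_id=4 -> matches Electronics
All 8 rows appear; 2 have NULL category.

SQL:
SELECT a.name, b.name AS category
FROM products a
LEFT JOIN categories b ON a.category_id = b.id

Result:
name     | category   
---------+------------
Lamp     | Outdoor    
Tablet   | NULL       
Phone    | Outdoor    
Printer  | Outdoor    
Keyboard | Supplies   
Pen      | NULL       
Chair    | Apparel    
Laptop   | Electronics


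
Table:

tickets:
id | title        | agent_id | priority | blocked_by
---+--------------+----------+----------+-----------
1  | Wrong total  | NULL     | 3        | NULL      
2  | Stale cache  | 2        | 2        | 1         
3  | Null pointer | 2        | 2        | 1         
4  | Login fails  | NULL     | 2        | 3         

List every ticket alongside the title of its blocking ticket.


This is a self-join: tickets is joined to a second copy of itself, matching each row's blocked_by to another row's id. Use LEFT JOIN so rows with blocked_by=NULL are kept.
  - ticket 1 (Wrong total): blocked_by=NULL -> NULL
  - ticket 2 (Stale cache): blocked_by=1 -> Wrong total
  - ticket 3 (Null pointer): blocked_by=1 -> Wrong total
  - ticket 4 (Login fails): blocked_by=3 -> Null pointer

SQL:
SELECT a.title AS item, b.title AS blocked_by
FROM tickets a
LEFT JOIN tickets b ON a.blocked_by = b.id

Result:
item         | blocked_by  
-------------+-------------
Wrong total  | NULL        
Stale cache  | Wrong total 
Null pointer | Wrong total 
Login fails  | Null pointer


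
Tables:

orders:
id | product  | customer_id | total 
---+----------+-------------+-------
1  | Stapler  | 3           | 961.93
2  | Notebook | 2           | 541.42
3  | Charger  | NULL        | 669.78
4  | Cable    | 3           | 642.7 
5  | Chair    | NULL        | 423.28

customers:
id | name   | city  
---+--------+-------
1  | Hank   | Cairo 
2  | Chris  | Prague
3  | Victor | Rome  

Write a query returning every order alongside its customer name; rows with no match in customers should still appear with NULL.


LEFT JOIN keeps every row from orders (the left table); where customer_id has no match in customers, the customer columns become NULL. Walk through each order:
  - order 1 (Stapler): customer_id=3 -> matches Victor
  - order 2 (Notebook): customer_id=2 -> matches Chris
  - order 3 (Charger): customer_id=NULL, no match -> kept with NULL
  - order 4 (Cable): customer_id=3 -> matches Victor
  - order 5 (Chair): customer_id=NULL, no match -> kept with NULL
All 5 rows appear; 2 have NULL customer.

SQL:
SELECT a.product, b.name AS customer
FROM orders a
LEFT JOIN customers b ON a.customer_id = b.id

Result:
product  | customer
---------+---------
Stapler  | Victor  
Notebook | Chris   
Charger  | NULL    
Cable    | Victor  
Chair    | NULL    


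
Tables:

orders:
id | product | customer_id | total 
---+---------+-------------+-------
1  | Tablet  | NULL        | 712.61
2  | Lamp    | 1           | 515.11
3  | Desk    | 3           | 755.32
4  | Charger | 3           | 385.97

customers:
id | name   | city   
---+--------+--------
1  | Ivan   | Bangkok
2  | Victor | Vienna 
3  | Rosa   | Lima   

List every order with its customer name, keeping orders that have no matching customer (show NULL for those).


LEFT JOIN keeps every row from orders (the left table); where customer_id has no match in customers, the customer columns become NULL. Walk through each order:
  - order 1 (Tablet): customer_id=NULL, no match -> kept with NULL
  - order 2 (Lamp): customer_id=1 -> matches Ivan
  - order 3 (Desk): customer_id=3 -> matches Rosa
  - order 4 (Charger): customer_id=3 -> matches Rosa
All 4 rows appear; 1 has NULL customer.

SQL:
SELECT a.product, b.name AS customer
FROM orders a
LEFT JOIN customers b ON a.customer_id = b.id

Result:
product | customer
--------+---------
Tablet  | NULL    
Lamp    | Ivan    
Desk    | Rosa    
Charger | Rosa    


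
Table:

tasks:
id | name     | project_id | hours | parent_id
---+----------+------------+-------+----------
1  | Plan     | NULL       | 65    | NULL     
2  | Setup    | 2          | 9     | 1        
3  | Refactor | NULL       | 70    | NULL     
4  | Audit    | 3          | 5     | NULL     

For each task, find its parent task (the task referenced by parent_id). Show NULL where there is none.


This is a self-join: tasks is joined to a second copy of itself, matching each row's parent_id to another row's id. Use LEFT JOIN so rows with parent_id=NULL are kept.
  - task 1 (Plan): parent_id=NULL -> NULL
  - task 2 (Setup): parent_id=1 -> Plan
  - task 3 (Refactor): parent_id=NULL -> NULL
  - task 4 (Audit): parent_id=NULL -> NULL

SQL:
SELECT a.name AS item, b.name AS parent
FROM tasks a
LEFT JOIN tasks b ON a.parent_id = b.id

Result:
item     | parent
---------+-------
Plan     | NULL  
Setup    | Plan  
Refactor | NULL  
Audit    | NULL  


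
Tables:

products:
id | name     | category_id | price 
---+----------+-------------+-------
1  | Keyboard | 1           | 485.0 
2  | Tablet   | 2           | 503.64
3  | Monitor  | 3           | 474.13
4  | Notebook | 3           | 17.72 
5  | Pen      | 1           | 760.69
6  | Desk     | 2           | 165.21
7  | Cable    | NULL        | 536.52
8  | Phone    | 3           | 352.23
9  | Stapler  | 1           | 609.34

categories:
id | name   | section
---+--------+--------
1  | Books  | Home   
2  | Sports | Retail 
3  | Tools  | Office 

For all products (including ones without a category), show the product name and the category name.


LEFT JOIN keeps every row from products (the left table); where category_id has no match in categories, the category columns become NULL. Walk through each product:
  - product 1 (Keyboard): category_id=1 -> matches Books
  - product 2 (Tablet): category_id=2 -> matches Sports
  - product 3 (Monitor): category_id=3 -> matches Tools
  - product 4 (Notebook): category_id=3 -> matches Tools
  - product 5 (Pen): category_id=1 -> matches Books
  - product 6 (Desk): category_id=2 -> matches Sports
  - product 7 (Cable): category_id=NULL, no match -> kept with NULL
  - product 8 (Phone): category_id=3 -> matches Tools
  - product 9 (Stapler): category_id=1 -> matches Books
All 9 rows appear; 1 has NULL category.

SQL:
SELECT a.name, b.name AS category
FROM products a
LEFT JOIN categories b ON a.category_id = b.id

Result:
name     | category
---------+---------
Keyboard | Books   
Tablet   | Sports  
Monitor  | Tools   
Notebook | Tools   
Pen      | Books   
Desk     | Sports  
Cable    | NULL    
Phone    | Tools   
Stapler  | Books   


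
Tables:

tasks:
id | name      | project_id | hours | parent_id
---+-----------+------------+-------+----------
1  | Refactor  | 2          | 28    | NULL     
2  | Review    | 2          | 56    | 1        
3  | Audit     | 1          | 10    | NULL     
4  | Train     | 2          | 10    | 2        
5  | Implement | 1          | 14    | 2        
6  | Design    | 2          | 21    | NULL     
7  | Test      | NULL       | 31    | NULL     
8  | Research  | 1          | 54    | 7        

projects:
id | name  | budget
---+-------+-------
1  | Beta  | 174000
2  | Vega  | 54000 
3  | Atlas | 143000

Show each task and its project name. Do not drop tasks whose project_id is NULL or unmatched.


LEFT JOIN keeps every row from tasks (the left table); where project_id has no match in projects, the project columns become NULL. Walk through each task:
  - task 1 (Refactor): project_id=2 -> matches Vega
  - task 2 (Review): project_id=2 -> matches Vega
  - task 3 (Audit): project_id=1 -> matches Beta
  - task 4 (Train): project_id=2 -> matches Vega
  - task 5 (Implement): project_id=1 -> matches Beta
  - task 6 (Design): project_id=2 -> matches Vega
  - task 7 (Test): project_id=NULL, no match -> kept with NULL
  - task 8 (Research): project_id=1 -> matches Beta
All 8 rows appear; 1 has NULL project.

SQL:
SELECT a.name, b.name AS project
FROM tasks a
LEFT JOIN projects b ON a.project_id = b.id

Result:
name      | project
----------+--------
Refactor  | Vega   
Review    | Vega   
Audit     | Beta   
Train     | Vega   
Implement | Beta   
Design    | Vega   
Test      | NULL   
Research  | Beta   


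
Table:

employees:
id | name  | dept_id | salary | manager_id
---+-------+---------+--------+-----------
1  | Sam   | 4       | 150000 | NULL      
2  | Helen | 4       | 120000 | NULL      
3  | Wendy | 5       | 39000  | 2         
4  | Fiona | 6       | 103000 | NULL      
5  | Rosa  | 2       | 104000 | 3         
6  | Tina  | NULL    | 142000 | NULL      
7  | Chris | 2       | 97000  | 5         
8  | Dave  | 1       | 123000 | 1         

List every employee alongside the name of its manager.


This is a self-join: employees is joined to a second copy of itself, matching each row's manager_id to another row's id. Use LEFT JOIN so rows with manager_id=NULL are kept.
  - employee 1 (Sam): manager_id=NULL -> NULL
  - employee 2 (Helen): manager_id=NULL -> NULL
  - employee 3 (Wendy): manager_id=2 -> Helen
  - employee 4 (Fiona): manager_id=NULL -> NULL
  - employee 5 (Rosa): manager_id=3 -> Wendy
  - employee 6 (Tina): manager_id=NULL -> NULL
  - employee 7 (Chris): manager_id=5 -> Rosa
  - employee 8 (Dave): manager_id=1 -> Sam

SQL:
SELECT a.name AS item, b.name AS manager
FROM employees a
LEFT JOIN employees b ON a.manager_id = b.id

Result:
item  | manager
------+--------
Sam   | NULL   
Helen | NULL   
Wendy | Helen  
Fiona | NULL   
Rosa  | Wendy  
Tina  | NULL   
Chris | Rosa   
Dave  | Sam    


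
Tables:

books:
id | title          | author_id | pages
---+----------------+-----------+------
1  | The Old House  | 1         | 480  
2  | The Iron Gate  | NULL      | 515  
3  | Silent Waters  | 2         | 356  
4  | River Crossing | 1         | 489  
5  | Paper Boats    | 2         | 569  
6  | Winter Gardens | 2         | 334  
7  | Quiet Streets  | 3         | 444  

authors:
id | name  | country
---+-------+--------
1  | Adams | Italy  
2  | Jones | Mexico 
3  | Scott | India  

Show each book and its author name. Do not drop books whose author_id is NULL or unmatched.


LEFT JOIN keeps every row from books (the left table); where author_id has no match in authors, the author columns become NULL. Walk through each book:
  - book 1 (The Old House): author_id=1 -> matches Adams
  - book 2 (The Iron Gate): author_id=NULL, no match -> kept with NULL
  - book 3 (Silent Waters): author_id=2 -> matches Jones
  - book 4 (River Crossing): author_id=1 -> matches Adams
  - book 5 (Paper Boats): author_id=2 -> matches Jones
  - book 6 (Winter Gardens): author_id=2 -> matches Jones
  - book 7 (Quiet Streets): author_id=3 -> matches Scott
All 7 rows appear; 1 has NULL author.

SQL:
SELECT a.title, b.name AS author
FROM books a
LEFT JOIN authors b ON a.author_id = b.id

Result:
title          | author
---------------+-------
The Old House  | Adams 
The Iron Gate  | NULL  
Silent Waters  | Jones 
River Crossing | Adams 
Paper Boats    | Jones 
Winter Gardens | Jones 
Quiet Streets  | Scott 


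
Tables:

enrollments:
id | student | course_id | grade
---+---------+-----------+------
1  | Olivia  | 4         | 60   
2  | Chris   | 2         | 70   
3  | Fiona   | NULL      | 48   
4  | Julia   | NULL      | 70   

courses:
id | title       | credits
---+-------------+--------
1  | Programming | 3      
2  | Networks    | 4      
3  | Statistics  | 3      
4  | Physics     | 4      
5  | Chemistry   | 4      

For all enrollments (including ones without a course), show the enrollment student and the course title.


LEFT JOIN keeps every row from enrollments (the left table); where course_id has no match in courses, the course columns become NULL. Walk through each enrollment:
  - enrollment 1 (Olivia): course_id=4 -> matches Physics
  - enrollment 2 (Chris): course_id=2 -> matches Networks
  - enrollment 3 (Fiona): course_id=NULL, no match -> kept with NULL
  - enrollment 4 (Julia): course_id=NULL, no match -> kept with NULL
All 4 rows appear; 2 have NULL course.

SQL:
SELECT a.student, b.title AS course
FROM enrollments a
LEFT JOIN courses b ON a.course_id = b.id

Result:
student | course  
--------+---------
Olivia  | Physics 
Chris   | Networks
Fiona   | NULL    
Julia   | NULL    


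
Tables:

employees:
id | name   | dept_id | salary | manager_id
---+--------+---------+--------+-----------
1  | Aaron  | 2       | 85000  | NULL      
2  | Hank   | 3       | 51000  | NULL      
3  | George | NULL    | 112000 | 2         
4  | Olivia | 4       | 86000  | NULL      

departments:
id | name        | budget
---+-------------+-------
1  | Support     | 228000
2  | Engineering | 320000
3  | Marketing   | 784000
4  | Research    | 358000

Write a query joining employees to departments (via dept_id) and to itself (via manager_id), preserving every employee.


Two LEFT JOINs from the same base table employees: one to departments via dept_id, one to employees itself via manager_id. Both are LEFT so every employee is preserved.
Match against departments:
  - employee 1 (Aaron): dept_id=2 -> matches Engineering
  - employee 2 (Hank): dept_id=3 -> matches Marketing
  - employee 3 (George): dept_id=NULL, no match -> kept with NULL
  - employee 4 (Olivia): dept_id=4 -> matches Research
Match against employees (self):
  - employee 1 (Aaron): manager_id=NULL -> NULL
  - employee 2 (Hank): manager_id=NULL -> NULL
  - employee 3 (George): manager_id=2 -> Hank
  - employee 4 (Olivia): manager_id=NULL -> NULL

SQL:
SELECT a.name, b.name AS department, c.name AS manager
FROM employees a
LEFT JOIN departments b ON a.dept_id = b.id
LEFT JOIN employees c ON a.manager_id = c.id

Result:
name   | department  | manager
-------+-------------+--------
Aaron  | Engineering | NULL   
Hank   | Marketing   | NULL   
George | NULL        | Hank   
Olivia | Research    | NULL   


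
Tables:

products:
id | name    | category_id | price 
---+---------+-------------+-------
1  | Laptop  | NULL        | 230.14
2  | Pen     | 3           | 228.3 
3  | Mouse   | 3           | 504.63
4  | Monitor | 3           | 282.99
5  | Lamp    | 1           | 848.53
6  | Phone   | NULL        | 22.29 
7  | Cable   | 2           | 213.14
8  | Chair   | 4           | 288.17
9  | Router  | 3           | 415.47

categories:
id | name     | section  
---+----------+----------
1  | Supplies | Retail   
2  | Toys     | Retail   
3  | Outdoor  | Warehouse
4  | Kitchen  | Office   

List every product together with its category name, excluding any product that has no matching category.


INNER JOIN keeps only products rows whose category_id matches an id in categories. Walk through each product:
  - product 1 (Laptop): category_id=NULL, no match -> dropped
  - product 2 (Pen): category_id=3 -> matches Outdoor
  - product 3 (Mouse): category_id=3 -> matches Outdoor
  - product 4 (Monitor): category_id=3 -> matches Outdoor
  - product 5 (Lamp): category_id=1 -> matches Supplies
  - product 6 (Phone): category_id=NULL, no match -> dropped
  - product 7 (Cable): category_id=2 -> matches Toys
  - product 8 (Chair): category_id=4 -> matches Kitchen
  - product 9 (Router): category_id=3 -> matches Outdoor
So 2 of 9 rows are dropped.

SQL:
SELECT a.name, b.name AS category
FROM products a
INNER JOIN categories b ON a.category_id = b.id

Result:
name    | category
--------+---------
Pen     | Outdoor 
Mouse   | Outdoor 
Monitor | Outdoor 
Lamp    | Supplies
Cable   | Toys    
Chair   | Kitchen 
Router  | Outdoor 


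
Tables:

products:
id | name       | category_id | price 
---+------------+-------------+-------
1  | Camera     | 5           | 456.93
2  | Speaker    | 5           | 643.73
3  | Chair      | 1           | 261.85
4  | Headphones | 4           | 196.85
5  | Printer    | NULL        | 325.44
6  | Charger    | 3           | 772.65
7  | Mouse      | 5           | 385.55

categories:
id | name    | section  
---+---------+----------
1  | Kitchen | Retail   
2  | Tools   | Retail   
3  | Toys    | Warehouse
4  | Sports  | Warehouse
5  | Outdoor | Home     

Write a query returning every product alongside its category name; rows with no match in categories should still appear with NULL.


LEFT JOIN keeps every row from products (the left table); where category_id has no match in categories, the category columns become NULL. Walk through each product:
  - product 1 (Camera): category_id=5 -> matches Outdoor
  - product 2 (Speaker): category_id=5 -> matches Outdoor
  - product 3 (Chair): category_id=1 -> matches Kitchen
  - product 4 (Headphones): category_id=4 -> matches Sports
  - product 5 (Printer): category_id=NULL, no match -> kept with NULL
  - product 6 (Charger): category_id=3 -> matches Toys
  - product 7 (Mouse): category_id=5 -> matches Outdoor
All 7 rows appear; 1 has NULL category.

SQL:
SELECT a.name, b.name AS category
FROM products a
LEFT JOIN categories b ON a.category_id = b.id

Result:
name       | category
-----------+---------
Camera     | Outdoor 
Speaker    | Outdoor 
Chair      | Kitchen 
Headphones | Sports  
Printer    | NULL    
Charger    | Toys    
Mouse      | Outdoor 


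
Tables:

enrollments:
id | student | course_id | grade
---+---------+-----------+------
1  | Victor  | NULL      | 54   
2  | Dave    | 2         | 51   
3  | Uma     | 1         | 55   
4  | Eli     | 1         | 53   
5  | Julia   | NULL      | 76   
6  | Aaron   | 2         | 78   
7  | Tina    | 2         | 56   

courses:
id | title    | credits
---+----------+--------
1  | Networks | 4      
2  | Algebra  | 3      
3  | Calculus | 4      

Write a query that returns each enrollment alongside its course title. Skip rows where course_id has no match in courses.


INNER JOIN keeps only enrollments rows whose course_id matches an id in courses. Walk through each enrollment:
  - enrollment 1 (Victor): course_id=NULL, no match -> dropped
  - enrollment 2 (Dave): course_id=2 -> matches Algebra
  - enrollment 3 (Uma): course_id=1 -> matches Networks
  - enrollment 4 (Eli): course_id=1 -> matches Networks
  - enrollment 5 (Julia): course_id=NULL, no match -> dropped
  - enrollment 6 (Aaron): course_id=2 -> matches Algebra
  - enrollment 7 (Tina): course_id=2 -> matches Algebra
So 2 of 7 rows are dropped.

SQL:
SELECT a.student, b.title AS course
FROM enrollments a
INNER JOIN courses b ON a.course_id = b.id

Result:
student | course  
--------+---------
Dave    | Algebra 
Uma     | Networks
Eli     | Networks
Aaron   | Algebra 
Tina    | Algebra 


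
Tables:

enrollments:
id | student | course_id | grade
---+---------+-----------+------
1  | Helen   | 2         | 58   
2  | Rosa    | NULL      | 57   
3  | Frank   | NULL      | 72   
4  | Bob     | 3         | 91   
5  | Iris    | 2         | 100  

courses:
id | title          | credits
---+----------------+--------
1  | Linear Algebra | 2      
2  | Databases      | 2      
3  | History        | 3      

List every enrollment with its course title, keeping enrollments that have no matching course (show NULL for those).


LEFT JOIN keeps every row from enrollments (the left table); where course_id has no match in courses, the course columns become NULL. Walk through each enrollment:
  - enrollment 1 (Helen): course_id=2 -> matches Databases
  - enrollment 2 (Rosa): course_id=NULL, no match -> kept with NULL
  - enrollment 3 (Frank): course_id=NULL, no match -> kept with NULL
  - enrollment 4 (Bob): course_id=3 -> matches History
  - enrollment 5 (Iris): course_id=2 -> matches Databases
All 5 rows appear; 2 have NULL course.

SQL:
SELECT a.student, b.title AS course
FROM enrollments a
LEFT JOIN courses b ON a.course_id = b.id

Result:
student | course   
--------+----------
Helen   | Databases
Rosa    | NULL     
Frank   | NULL     
Bob     | History  
Iris    | Databases


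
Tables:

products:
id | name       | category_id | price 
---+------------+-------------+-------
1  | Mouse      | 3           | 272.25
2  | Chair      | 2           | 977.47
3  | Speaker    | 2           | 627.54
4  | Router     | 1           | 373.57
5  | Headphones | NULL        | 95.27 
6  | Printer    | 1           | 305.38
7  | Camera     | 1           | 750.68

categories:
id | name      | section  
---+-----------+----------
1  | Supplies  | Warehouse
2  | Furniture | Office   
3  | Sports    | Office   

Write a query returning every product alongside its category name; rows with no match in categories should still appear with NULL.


LEFT JOIN keeps every row from products (the left table); where category_id has no match in categories, the category columns become NULL. Walk through each product:
  - product 1 (Mouse): category_id=3 -> matches Sports
  - product 2 (Chair): category_id=2 -> matches Furniture
  - product 3 (Speaker): category_id=2 -> matches Furniture
  - product 4 (Router): category_id=1 -> matches Supplies
  - product 5 (Headphones): category_id=NULL, no match -> kept with NULL
  - product 6 (Printer): category_id=1 -> matches Supplies
  - product 7 (Camera): category_id=1 -> matches Supplies
All 7 rows appear; 1 has NULL category.

SQL:
SELECT a.name, b.name AS category
FROM products a
LEFT JOIN categories b ON a.category_id = b.id

Result:
name       | category 
-----------+----------
Mouse      | Sports   
Chair      | Furniture
Speaker    | Furniture
Router     | Supplies 
Headphones | NULL     
Printer    | Supplies 
Camera     | Supplies 


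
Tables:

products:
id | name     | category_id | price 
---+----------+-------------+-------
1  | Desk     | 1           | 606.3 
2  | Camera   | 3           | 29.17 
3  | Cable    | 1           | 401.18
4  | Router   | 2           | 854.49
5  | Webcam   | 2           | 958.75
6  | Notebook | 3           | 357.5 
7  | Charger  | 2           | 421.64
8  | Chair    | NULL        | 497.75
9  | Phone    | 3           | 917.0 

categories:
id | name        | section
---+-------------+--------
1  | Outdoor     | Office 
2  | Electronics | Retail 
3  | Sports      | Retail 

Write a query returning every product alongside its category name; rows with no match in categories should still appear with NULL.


LEFT JOIN keeps every row from products (the left table); where category_id has no match in categories, the category columns become NULL. Walk through each product:
  - product 1 (Desk): category_id=1 -> matches Outdoor
  - product 2 (Camera): category_id=3 -> matches Sports
  - product 3 (Cable): category_id=1 -> matches Outdoor
  - product 4 (Router): category_id=2 -> matches Electronics
  - product 5 (Webcam): category_id=2 -> matches Electronics
  - product 6 (Notebook): category_id=3 -> matches Sports
  - product 7 (Charger): category_id=2 -> matches Electronics
  - product 8 (Chair): category_id=NULL, no match -> kept with NULL
  - product 9 (Phone): category_id=3 -> matches Sports
All 9 rows appear; 1 has NULL category.

SQL:
SELECT a.name, b.name AS category
FROM products a
LEFT JOIN categories b ON a.category_id = b.id

Result:
name     | category   
---------+------------
Desk     | Outdoor    
Camera   | Sports     
Cable    | Outdoor    
Router   | Electronics
Webcam   | Electronics
Notebook | Sports     
Charger  | Electronics
Chair    | NULL       
Phone    | Sports     


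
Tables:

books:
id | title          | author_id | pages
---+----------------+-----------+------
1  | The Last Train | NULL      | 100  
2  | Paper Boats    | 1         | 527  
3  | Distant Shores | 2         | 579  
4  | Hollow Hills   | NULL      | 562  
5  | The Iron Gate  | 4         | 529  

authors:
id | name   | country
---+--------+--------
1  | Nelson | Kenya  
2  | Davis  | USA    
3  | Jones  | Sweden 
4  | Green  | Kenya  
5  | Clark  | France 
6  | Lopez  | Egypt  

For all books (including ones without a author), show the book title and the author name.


LEFT JOIN keeps every row from books (the left table); where author_id has no match in authors, the author columns become NULL. Walk through each book:
  - book 1 (The Last Train): author_id=NULL, no match -> kept with NULL
  - book 2 (Paper Boats): author_id=1 -> matches Nelson
  - book 3 (Distant Shores): author_id=2 -> matches Davis
  - book 4 (Hollow Hills): author_id=NULL, no match -> kept with NULL
  - book 5 (The Iron Gate): author_id=4 -> matches Green
All 5 rows appear; 2 have NULL author.

SQL:
SELECT a.title, b.name AS author
FROM books a
LEFT JOIN authors b ON a.author_id = b.id

Result:
title          | author
---------------+-------
The Last Train | NULL  
Paper Boats    | Nelson
Distant Shores | Davis 
Hollow Hills   | NULL  
The Iron Gate  | Green 
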